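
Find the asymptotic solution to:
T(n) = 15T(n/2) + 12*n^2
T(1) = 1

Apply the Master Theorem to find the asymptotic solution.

a=15, b=2, f(n)=12*n^2. log_2(15) = 3.907. Case 1 of Master Theorem: T(n) = O(n^3.907).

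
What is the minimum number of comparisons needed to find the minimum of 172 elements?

Finding the minimum requires 171 comparisons, identical reasoning to finding the maximum. Each comparison eliminates one candidate.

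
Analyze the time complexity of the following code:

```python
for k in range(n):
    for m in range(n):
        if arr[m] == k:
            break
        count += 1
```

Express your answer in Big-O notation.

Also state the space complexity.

Time complexity: O(n^2).
Space complexity: O(1).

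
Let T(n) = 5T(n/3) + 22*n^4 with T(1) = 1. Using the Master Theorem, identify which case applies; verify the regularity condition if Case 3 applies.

a=5, b=3, f(n)=22*n^4.
log_3(5) = 1.465 < 4.
f(n) = Omega(n^(1.465+epsilon)) for some epsilon > 0, so Case 3 is the candidate.
Regularity: a*f(n/b) = 5*22*(n/3)^4 = (5/81)*22*n^4 <= c*f(n) with c = 5/81 < 1. Satisfied.
Case 3: T(n) = Theta(n^4).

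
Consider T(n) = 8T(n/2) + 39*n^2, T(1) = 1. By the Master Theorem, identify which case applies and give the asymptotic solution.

a=8, b=2, f(n)=39*n^2.
log_2(8) = 3 > 2.
Since f(n) = O(n^2) is polynomially smaller than n^3, Case 1 applies.
T(n) = Theta(n^3).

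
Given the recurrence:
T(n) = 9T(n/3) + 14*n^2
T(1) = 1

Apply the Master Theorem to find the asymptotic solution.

a=9, b=3, f(n)=14*n^2. log_3(9) = 2. Case 2: T(n) = O(n^2 log n).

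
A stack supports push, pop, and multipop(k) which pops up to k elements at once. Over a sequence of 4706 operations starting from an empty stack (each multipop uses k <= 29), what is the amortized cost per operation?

Each element is pushed exactly once and popped at most once (whether by pop or as part of a multipop). So the total number of individual pops over the whole sequence is at most the number of pushes, which is at most 4706. Total work <= 2 * 4706, hence O(1) amortized per operation.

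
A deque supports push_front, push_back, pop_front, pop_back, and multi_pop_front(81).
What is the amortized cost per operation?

Assign 2 credits to each push operation. A pop uses 1 saved credit. multi_pop_front(81) uses up to 81 saved credits from previous pushes. Credits never go negative. Amortized cost is O(1).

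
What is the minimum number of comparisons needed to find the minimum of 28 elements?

Finding the minimum requires 27 comparisons, identical reasoning to finding the maximum. Each comparison eliminates one candidate.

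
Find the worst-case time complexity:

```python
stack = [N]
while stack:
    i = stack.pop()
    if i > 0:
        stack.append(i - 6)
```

Time complexity: O(n).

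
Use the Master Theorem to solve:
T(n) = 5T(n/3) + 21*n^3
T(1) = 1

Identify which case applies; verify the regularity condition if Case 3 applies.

a=5, b=3, f(n)=21*n^3.
log_3(5) = 1.465 < 3.
f(n) = Omega(n^(1.465+epsilon)) for some epsilon > 0, so Case 3 is the candidate.
Regularity: a*f(n/b) = 5*21*(n/3)^3 = (5/27)*21*n^3 <= c*f(n) with c = 5/27 < 1. Satisfied.
Case 3: T(n) = Theta(n^3).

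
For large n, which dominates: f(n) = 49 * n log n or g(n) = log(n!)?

f(n) = 49 * n log n and g(n) = log(n!) are Theta of each other: Stirling: log(n!) = n log n - n + O(log n) = Theta(n log n); the constant 49 doesn't change the Theta class.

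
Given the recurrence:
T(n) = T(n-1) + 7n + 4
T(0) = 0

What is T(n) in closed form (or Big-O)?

Dominant term in sum is 7*sum(i, i=1..n) = 7*n*(n+1)/2 = O(n^2).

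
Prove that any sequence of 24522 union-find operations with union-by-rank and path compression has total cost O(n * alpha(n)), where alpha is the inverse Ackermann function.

Using Tarjan's analysis with rank-based potential function. Union-by-rank keeps tree height O(log n). Path compression flattens paths during find. For n = 24522 operations, total cost is O(n * alpha(n)), effectively O(n) since alpha grows incredibly slowly.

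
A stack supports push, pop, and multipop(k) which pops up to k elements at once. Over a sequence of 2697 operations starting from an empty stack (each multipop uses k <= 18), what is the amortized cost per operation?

Each element is pushed exactly once and popped at most once (whether by pop or as part of a multipop). So the total number of individual pops over the whole sequence is at most the number of pushes, which is at most 2697. Total work <= 2 * 2697, hence O(1) amortized per operation.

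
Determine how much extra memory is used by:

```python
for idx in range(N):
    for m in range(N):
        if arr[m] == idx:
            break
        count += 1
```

Space complexity: O(1).
Only a constant amount of auxiliary storage is used; nothing grows with n.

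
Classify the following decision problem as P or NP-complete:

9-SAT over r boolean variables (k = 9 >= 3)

This problem is NP-complete: 3-SAT is NP-complete (Cook-Levin); k-SAT for k>=3 reduces from 3-SAT.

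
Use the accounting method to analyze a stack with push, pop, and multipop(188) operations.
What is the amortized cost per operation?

Assign 2 credits per push (1 for the push, 1 saved for a future pop). Each pop or element popped by multipop(188) uses 1 saved credit. Total credits never go negative, so amortized cost is O(1).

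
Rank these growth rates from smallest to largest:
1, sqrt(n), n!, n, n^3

Ordered by growth rate: 1 < sqrt(n) < n < n^3 < n!.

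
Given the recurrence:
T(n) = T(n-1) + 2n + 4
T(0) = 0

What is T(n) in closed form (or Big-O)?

Dominant term in sum is 2*sum(i, i=1..n) = 2*n*(n+1)/2 = O(n^2).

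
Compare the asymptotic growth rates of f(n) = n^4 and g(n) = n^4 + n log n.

f(n) = n^4 and g(n) = n^4 + n log n are Theta of each other: the lower-order n log n term is o(n^4); both are Theta(n^4).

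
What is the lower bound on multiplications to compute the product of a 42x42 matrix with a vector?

A 42x42 matrix-vector product has 42 inner products of length 42. Output depends on all 42^2 = 1764 matrix entries. At least 1764 multiplications needed.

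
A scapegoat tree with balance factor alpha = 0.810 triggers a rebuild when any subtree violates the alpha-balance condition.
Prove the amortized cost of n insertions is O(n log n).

Define potential Phi = c * sum of |size(left(v)) - size(right(v))| over all nodes. An insertion at depth d costs O(d) = O(log n) and increases Phi by O(log n). When a rebuild of subtree of size s occurs, it costs O(s) but reduces Phi by Omega(s). With alpha = 0.810, between rebuilds Omega(s) insertions must occur. Amortized cost per insertion: O(log n).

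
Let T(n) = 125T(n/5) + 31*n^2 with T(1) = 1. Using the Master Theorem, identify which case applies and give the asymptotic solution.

a=125, b=5, f(n)=31*n^2.
log_5(125) = 3 > 2.
Since f(n) = O(n^2) is polynomially smaller than n^3, Case 1 applies.
T(n) = Theta(n^3).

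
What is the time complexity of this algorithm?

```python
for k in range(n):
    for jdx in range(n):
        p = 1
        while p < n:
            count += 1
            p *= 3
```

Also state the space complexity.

Time complexity: O(n^2 log n).
Space complexity: O(1).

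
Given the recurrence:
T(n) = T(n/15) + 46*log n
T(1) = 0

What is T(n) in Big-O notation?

Each of the log_15(n) levels adds O(log n). T(n) = O(log^2 n).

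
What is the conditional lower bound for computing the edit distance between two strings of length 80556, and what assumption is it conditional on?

Under SETH (the Strong Exponential Time Hypothesis), edit distance on length-80556 strings cannot be computed in O(n^(2-epsilon)) time for any epsilon > 0 (Backurs-Indyk). The reduction is from CNF-SAT via the orthogonal vectors problem.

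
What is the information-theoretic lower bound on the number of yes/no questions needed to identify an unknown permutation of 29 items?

There are 29! = 8841761993739701954543616000000 permutations. Each yes/no question gives at most 1 bit, so at least ceil(log_2(8841761993739701954543616000000)) = 103 questions are needed.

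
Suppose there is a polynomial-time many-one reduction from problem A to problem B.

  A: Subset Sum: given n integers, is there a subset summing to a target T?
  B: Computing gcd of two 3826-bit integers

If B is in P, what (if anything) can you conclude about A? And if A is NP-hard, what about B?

A poly-time reduction A <=_p B means any A-instance can be transformed to a B-instance in poly time.
If B is in P: compose the reduction with B's poly-time algorithm to solve A in poly time, so A is in P.
If A is NP-hard: every NP problem reduces to A, which reduces to B; composing reductions, every NP problem reduces to B, so B is NP-hard.
(Here in fact A is NP-complete and B is in P, so no such reduction is known -- its existence would imply P = NP; the analysis concerns only what the assumed reduction would or would not let you conclude.)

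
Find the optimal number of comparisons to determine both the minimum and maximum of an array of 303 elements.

Naive approach: 604 comparisons (302 for max + 302 for min).
Optimal: Compare elements in pairs first (floor(n/2) = 151 comparisons), then find max among winners and min among losers (151 comparisons each).
Total: ceil(3n/2) - 2 = 453 comparisons. An adversary argument shows this is also a lower bound.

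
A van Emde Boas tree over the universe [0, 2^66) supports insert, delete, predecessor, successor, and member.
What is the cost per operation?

vEB recursively partitions [0, 73786976294838206464) into sqrt(u) clusters of size sqrt(u). Each operation recurses into either one cluster or the summary, never both: T(u) = T(sqrt(u)) + O(1) => T(u) = O(log log u) = O(log 66). This is worst-case, not just amortized.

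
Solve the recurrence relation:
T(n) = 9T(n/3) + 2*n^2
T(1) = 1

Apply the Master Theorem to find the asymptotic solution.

a=9, b=3, f(n)=2*n^2. log_3(9) = 2. Case 2: T(n) = O(n^2 log n).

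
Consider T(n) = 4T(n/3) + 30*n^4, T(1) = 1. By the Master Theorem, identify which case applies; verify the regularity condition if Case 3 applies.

a=4, b=3, f(n)=30*n^4.
log_3(4) = 1.262 < 4.
f(n) = Omega(n^(1.262+epsilon)) for some epsilon > 0, so Case 3 is the candidate.
Regularity: a*f(n/b) = 4*30*(n/3)^4 = (4/81)*30*n^4 <= c*f(n) with c = 4/81 < 1. Satisfied.
Case 3: T(n) = Theta(n^4).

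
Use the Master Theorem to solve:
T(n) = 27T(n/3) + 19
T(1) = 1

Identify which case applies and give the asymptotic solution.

a=27, b=3, f(n)=19.
log_3(27) = 3 > 0.
Since f(n) = O(n^0) is polynomially smaller than n^3, Case 1 applies.
T(n) = Theta(n^3).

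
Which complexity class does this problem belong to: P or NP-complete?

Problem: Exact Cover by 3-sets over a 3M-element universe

This problem is NP-complete: one of Karp's 21 NP-complete problems.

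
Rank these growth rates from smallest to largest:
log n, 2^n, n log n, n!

Ordered by growth rate: log n < n log n < 2^n < n!.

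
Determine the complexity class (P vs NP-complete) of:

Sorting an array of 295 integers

This problem is in P: merge sort runs in O(n log n).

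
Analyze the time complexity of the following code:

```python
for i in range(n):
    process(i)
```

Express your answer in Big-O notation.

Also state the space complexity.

Time complexity: O(n).
Space complexity: O(1).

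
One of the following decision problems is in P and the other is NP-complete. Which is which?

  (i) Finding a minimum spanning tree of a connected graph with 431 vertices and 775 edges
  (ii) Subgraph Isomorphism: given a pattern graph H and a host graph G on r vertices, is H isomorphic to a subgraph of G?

(i) is P: Kruskal's / Prim's algorithms run in polynomial time.
(ii) is NP-complete: generalizes Clique and Hamiltonian Path (pattern size is part of the input).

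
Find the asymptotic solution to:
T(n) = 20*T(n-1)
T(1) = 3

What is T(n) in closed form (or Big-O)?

Each step multiplies by 20. T(n) = T(1)*20^(n-1) = 3*20^(n-1).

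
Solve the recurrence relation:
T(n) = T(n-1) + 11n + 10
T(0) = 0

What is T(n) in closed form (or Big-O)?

Dominant term in sum is 11*sum(i, i=1..n) = 11*n*(n+1)/2 = O(n^2).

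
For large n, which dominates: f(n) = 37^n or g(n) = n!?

g(n) = n! grows faster: n!/37^n -> infinity by Stirling.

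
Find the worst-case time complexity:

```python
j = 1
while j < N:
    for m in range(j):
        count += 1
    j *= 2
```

Time complexity: O(n).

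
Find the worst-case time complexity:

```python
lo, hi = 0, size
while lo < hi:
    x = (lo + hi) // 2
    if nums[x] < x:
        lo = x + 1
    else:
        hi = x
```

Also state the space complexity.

Time complexity: O(log n).
Space complexity: O(1).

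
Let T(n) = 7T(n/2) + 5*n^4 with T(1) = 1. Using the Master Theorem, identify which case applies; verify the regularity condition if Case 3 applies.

a=7, b=2, f(n)=5*n^4.
log_2(7) = 2.807 < 4.
f(n) = Omega(n^(2.807+epsilon)) for some epsilon > 0, so Case 3 is the candidate.
Regularity: a*f(n/b) = 7*5*(n/2)^4 = (7/16)*5*n^4 <= c*f(n) with c = 7/16 < 1. Satisfied.
Case 3: T(n) = Theta(n^4).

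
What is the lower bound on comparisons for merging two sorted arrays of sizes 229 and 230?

Adversary argument: with sizes 229 and 230 (differing by at most 1), interleave the two arrays so that every consecutive pair in the output comes from different inputs. Then each of the 458 adjacent output pairs must be directly compared, or the algorithm cannot determine their relative order. So 458 comparisons are necessary; standard merge achieves this.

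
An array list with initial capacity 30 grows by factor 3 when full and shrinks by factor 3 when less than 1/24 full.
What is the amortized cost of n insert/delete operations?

Using potential function Phi = |3*size - capacity|. Resizing costs are offset by potential release. Amortized O(1) per operation.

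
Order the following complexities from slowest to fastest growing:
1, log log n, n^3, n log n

Ordered by growth rate: 1 < log log n < n log n < n^3.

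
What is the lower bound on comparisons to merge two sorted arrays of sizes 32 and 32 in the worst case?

Adversary: with |32 - 32| <= 1 the inputs can be fully interleaved so that every adjacent pair in the merged output comes from different arrays. Then each of the 63 adjacent pairs must be directly compared, or the algorithm cannot determine their relative order. Standard merge meets this bound.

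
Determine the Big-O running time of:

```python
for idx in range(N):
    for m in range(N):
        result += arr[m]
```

Time complexity: O(n^2).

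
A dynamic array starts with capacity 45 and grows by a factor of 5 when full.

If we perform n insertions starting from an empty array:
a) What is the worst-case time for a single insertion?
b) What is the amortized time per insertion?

(a) Worst-case single insertion: O(n) -- when the array is full at capacity c, the resize copies all c elements, and c can be Theta(n).
(b) Resizes happen at sizes 45, 225, 1125, ... Total copy cost for n insertions: 45 + 225 + ... = O(n) (geometric series with ratio 1/5). Amortized cost per insertion: O(n)/n = O(1).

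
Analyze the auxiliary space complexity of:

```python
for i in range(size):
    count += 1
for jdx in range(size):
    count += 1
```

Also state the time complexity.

Space complexity: O(1).
Only a constant amount of auxiliary storage is used; nothing grows with n.
Time complexity: O(n).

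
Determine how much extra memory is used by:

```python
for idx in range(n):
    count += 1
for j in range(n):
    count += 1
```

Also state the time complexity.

Space complexity: O(1).
Only a constant amount of auxiliary storage is used; nothing grows with n.
Time complexity: O(n).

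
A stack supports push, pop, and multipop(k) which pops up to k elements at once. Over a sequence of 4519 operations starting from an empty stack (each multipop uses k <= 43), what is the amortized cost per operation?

Each element is pushed exactly once and popped at most once (whether by pop or as part of a multipop). So the total number of individual pops over the whole sequence is at most the number of pushes, which is at most 4519. Total work <= 2 * 4519, hence O(1) amortized per operation.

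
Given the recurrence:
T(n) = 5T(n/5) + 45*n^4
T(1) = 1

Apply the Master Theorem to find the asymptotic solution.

a=5, b=5, f(n)=45*n^4. log_5(5) = 1 < 4. Case 3: T(n) = O(n^4).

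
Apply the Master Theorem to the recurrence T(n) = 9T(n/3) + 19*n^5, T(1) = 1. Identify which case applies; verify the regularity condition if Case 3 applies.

a=9, b=3, f(n)=19*n^5.
log_3(9) = 2 < 5.
f(n) = Omega(n^(2+epsilon)) for some epsilon > 0, so Case 3 is the candidate.
Regularity: a*f(n/b) = 9*19*(n/3)^5 = (9/243)*19*n^5 <= c*f(n) with c = 9/243 < 1. Satisfied.
Case 3: T(n) = Theta(n^5).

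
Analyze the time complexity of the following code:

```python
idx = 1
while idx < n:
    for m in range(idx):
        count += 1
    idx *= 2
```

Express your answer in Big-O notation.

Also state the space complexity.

Time complexity: O(n).
Space complexity: O(1).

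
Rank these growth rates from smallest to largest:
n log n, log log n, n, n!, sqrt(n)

Ordered by growth rate: log log n < sqrt(n) < n < n log n < n!.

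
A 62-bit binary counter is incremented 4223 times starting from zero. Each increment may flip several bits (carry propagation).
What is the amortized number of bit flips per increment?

Bit i flips on every 2^i-th increment, so over 4223 increments bit i flips floor(4223/2^i) times. Summing over i: total flips < 2 * 4223. Amortized: < 2 = O(1) per increment.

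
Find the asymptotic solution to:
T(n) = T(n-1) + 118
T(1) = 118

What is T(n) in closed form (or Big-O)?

Unrolling: T(n) = T(n-1) + 118 = T(n-2) + 2*118 = ... = T(1) + (n-1)*118 = 118 + (n-1)*118 = 118n.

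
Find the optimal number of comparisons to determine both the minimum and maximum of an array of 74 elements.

Naive approach: 146 comparisons (73 for max + 73 for min).
Optimal: Compare elements in pairs first (floor(n/2) = 37 comparisons), then find max among winners and min among losers (36 comparisons each).
Total: ceil(3n/2) - 2 = 109 comparisons. An adversary argument shows this is also a lower bound.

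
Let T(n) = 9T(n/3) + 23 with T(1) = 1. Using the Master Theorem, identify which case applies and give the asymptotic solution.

a=9, b=3, f(n)=23.
log_3(9) = 2 > 0.
Since f(n) = O(n^0) is polynomially smaller than n^2, Case 1 applies.
T(n) = Theta(n^2).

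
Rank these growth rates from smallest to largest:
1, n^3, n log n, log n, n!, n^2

Ordered by growth rate: 1 < log n < n log n < n^2 < n^3 < n!.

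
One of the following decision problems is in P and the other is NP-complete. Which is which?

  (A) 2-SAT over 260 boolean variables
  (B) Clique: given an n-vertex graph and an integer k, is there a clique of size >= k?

(A) is P: 2-SAT is solvable in linear time via implication-graph SCCs.
(B) is NP-complete: complement of Independent Set / Vertex Cover (with k part of the input).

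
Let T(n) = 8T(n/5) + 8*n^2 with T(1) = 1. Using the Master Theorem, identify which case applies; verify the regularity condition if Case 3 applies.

a=8, b=5, f(n)=8*n^2.
log_5(8) = 1.292 < 2.
f(n) = Omega(n^(1.292+epsilon)) for some epsilon > 0, so Case 3 is the candidate.
Regularity: a*f(n/b) = 8*8*(n/5)^2 = (8/25)*8*n^2 <= c*f(n) with c = 8/25 < 1. Satisfied.
Case 3: T(n) = Theta(n^2).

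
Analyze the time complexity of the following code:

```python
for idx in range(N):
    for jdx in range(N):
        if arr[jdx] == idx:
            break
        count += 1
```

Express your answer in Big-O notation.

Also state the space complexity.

Time complexity: O(n^2).
Space complexity: O(1).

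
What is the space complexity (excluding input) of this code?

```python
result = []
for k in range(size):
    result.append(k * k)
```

Space complexity: O(n).
Auxiliary storage grows linearly with the input size n in the worst case.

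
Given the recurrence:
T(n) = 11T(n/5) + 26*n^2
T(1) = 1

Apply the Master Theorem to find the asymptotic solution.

a=11, b=5, f(n)=26*n^2. log_5(11) = 1.49 < 2. Case 3: T(n) = O(n^2).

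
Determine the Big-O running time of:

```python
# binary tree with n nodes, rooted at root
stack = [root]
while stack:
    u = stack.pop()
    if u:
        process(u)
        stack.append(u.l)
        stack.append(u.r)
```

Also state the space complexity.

Time complexity: O(n).
Space complexity: O(n).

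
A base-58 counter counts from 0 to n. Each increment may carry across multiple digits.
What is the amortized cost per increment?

Digit at position i changes every 58^i increments. Total digit changes over n increments: n * 58/(58-1) = O(n). Amortized: O(1).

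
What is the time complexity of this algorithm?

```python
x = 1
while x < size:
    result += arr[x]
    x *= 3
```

Time complexity: O(log n).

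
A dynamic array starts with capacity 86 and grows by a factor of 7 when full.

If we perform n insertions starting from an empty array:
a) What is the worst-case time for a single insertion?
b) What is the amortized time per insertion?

(a) Worst-case single insertion: O(n) -- when the array is full at capacity c, the resize copies all c elements, and c can be Theta(n).
(b) Resizes happen at sizes 86, 602, 4214, ... Total copy cost for n insertions: 86 + 602 + ... = O(n) (geometric series with ratio 1/7). Amortized cost per insertion: O(n)/n = O(1).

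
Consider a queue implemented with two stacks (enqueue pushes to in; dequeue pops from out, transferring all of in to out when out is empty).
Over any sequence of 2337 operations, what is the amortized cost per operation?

Each element is pushed to in once, popped once, pushed to out once, and popped once: 4 unit operations over its lifetime. Over 2337 operations the total work is O(2337). Amortized O(1) per enqueue/dequeue.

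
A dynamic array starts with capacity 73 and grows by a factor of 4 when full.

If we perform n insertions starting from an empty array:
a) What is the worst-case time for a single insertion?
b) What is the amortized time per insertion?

(a) Worst-case single insertion: O(n) -- when the array is full at capacity c, the resize copies all c elements, and c can be Theta(n).
(b) Resizes happen at sizes 73, 292, 1168, ... Total copy cost for n insertions: 73 + 292 + ... = O(n) (geometric series with ratio 1/4). Amortized cost per insertion: O(n)/n = O(1).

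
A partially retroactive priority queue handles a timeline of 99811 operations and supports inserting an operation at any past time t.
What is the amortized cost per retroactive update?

Partially retroactive priority queues (Demaine-Iacono-Langerman) allow updates at past times with queries only at the present. With a balanced BST over the m = 99811 timeline events tracking bridges, each retroactive insert or delete is O(log m) amortized.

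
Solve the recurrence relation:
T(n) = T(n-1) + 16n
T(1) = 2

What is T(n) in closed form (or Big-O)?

Unrolling: T(n) = 2 + 16*(2 + 3 + ... + n) = 2 + 16*(n(n+1)/2 - 1) = O(n^2).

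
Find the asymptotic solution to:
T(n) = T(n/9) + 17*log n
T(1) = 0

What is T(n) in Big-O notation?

Each of the log_9(n) levels adds O(log n). T(n) = O(log^2 n).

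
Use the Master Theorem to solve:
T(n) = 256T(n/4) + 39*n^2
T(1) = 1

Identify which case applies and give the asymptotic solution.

a=256, b=4, f(n)=39*n^2.
log_4(256) = 4 > 2.
Since f(n) = O(n^2) is polynomially smaller than n^4, Case 1 applies.
T(n) = Theta(n^4).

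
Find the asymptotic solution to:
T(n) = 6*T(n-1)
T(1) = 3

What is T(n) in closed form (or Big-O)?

Each step multiplies by 6. T(n) = T(1)*6^(n-1) = 3*6^(n-1).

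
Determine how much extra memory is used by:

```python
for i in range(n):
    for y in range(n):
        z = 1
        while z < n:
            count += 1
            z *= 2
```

Space complexity: O(1).
Only a constant amount of auxiliary storage is used; nothing grows with n.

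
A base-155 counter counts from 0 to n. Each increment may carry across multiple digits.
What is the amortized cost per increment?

Digit at position i changes every 155^i increments. Total digit changes over n increments: n * 155/(155-1) = O(n). Amortized: O(1).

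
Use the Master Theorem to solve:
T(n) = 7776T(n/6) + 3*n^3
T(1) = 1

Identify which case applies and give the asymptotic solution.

a=7776, b=6, f(n)=3*n^3.
log_6(7776) = 5 > 3.
Since f(n) = O(n^3) is polynomially smaller than n^5, Case 1 applies.
T(n) = Theta(n^5).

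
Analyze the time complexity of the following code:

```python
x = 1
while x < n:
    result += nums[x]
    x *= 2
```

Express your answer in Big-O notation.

Time complexity: O(log n).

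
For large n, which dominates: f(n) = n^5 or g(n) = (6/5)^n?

g(n) = (6/5)^n grows faster: (6/5)^n is exponential with base 6/5 > 1, dominating every polynomial.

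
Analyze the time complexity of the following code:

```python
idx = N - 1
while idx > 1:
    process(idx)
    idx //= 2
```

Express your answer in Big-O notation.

Time complexity: O(log n).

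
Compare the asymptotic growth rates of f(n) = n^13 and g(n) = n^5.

f(n) = n^13 grows faster: n^13/n^5 = n^8 -> infinity.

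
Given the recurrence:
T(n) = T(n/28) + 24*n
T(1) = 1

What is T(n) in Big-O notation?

Geometric series: 24*n*(1 + 1/28 + 1/28^2 + ...) = O(n). T(n) = O(n).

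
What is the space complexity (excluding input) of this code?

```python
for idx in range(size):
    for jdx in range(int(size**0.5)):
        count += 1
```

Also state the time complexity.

Space complexity: O(1).
Only a constant amount of auxiliary storage is used; nothing grows with n.
Time complexity: O(n * sqrt(n)).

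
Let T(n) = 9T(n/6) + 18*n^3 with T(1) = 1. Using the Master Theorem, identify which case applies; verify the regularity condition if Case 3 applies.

a=9, b=6, f(n)=18*n^3.
log_6(9) = 1.226 < 3.
f(n) = Omega(n^(1.226+epsilon)) for some epsilon > 0, so Case 3 is the candidate.
Regularity: a*f(n/b) = 9*18*(n/6)^3 = (9/216)*18*n^3 <= c*f(n) with c = 9/216 < 1. Satisfied.
Case 3: T(n) = Theta(n^3).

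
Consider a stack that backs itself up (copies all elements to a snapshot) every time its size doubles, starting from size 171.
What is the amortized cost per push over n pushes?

Backups occur at sizes 171, 342, 684, ..., copying 171 + 342 + 684 + ... <= 2n elements total (geometric series). Spread over n pushes, the amortized backup cost is O(1) per push.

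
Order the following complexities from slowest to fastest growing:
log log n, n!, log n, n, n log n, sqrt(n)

Ordered by growth rate: log log n < log n < sqrt(n) < n < n log n < n!.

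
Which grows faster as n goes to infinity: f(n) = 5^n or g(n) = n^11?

f(n) = 5^n grows faster: any exponential with base > 1 dominates every polynomial.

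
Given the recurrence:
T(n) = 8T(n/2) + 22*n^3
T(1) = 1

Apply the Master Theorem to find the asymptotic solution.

a=8, b=2, f(n)=22*n^3. log_2(8) = 3. Case 2: T(n) = O(n^3 log n).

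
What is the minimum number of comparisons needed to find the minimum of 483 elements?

Finding the minimum requires 482 comparisons, identical reasoning to finding the maximum. Each comparison eliminates one candidate.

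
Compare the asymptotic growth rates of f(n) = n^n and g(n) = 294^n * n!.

g(n) = 294^n * n! grows faster: by Stirling n! ~ sqrt(2 pi n)(n/e)^n, so 294^n n! / n^n ~ (294/e)^n sqrt(2 pi n) -> infinity since 294/e > 1.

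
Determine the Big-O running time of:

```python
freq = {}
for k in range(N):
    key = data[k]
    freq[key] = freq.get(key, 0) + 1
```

Time complexity: O(n).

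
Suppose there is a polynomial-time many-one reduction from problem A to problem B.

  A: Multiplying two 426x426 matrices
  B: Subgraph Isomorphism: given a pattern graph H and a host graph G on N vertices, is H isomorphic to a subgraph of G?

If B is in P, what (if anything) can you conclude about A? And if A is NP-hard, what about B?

A poly-time reduction A <=_p B means any A-instance can be transformed to a B-instance in poly time.
If B is in P: compose the reduction with B's poly-time algorithm to solve A in poly time, so A is in P.
If A is NP-hard: every NP problem reduces to A, which reduces to B; composing reductions, every NP problem reduces to B, so B is NP-hard.
(Here in fact A is P and B is NP-complete.)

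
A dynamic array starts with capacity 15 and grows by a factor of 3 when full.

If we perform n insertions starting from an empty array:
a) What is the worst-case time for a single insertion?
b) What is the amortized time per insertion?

(a) Worst-case single insertion: O(n) -- when the array is full at capacity c, the resize copies all c elements, and c can be Theta(n).
(b) Resizes happen at sizes 15, 45, 135, ... Total copy cost for n insertions: 15 + 45 + ... = O(n) (geometric series with ratio 1/3). Amortized cost per insertion: O(n)/n = O(1).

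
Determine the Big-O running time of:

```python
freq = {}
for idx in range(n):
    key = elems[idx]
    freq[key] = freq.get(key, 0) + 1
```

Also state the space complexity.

Time complexity: O(n).
Space complexity: O(n).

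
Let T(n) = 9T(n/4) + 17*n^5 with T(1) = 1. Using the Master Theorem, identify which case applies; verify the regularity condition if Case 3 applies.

a=9, b=4, f(n)=17*n^5.
log_4(9) = 1.585 < 5.
f(n) = Omega(n^(1.585+epsilon)) for some epsilon > 0, so Case 3 is the candidate.
Regularity: a*f(n/b) = 9*17*(n/4)^5 = (9/1024)*17*n^5 <= c*f(n) with c = 9/1024 < 1. Satisfied.
Case 3: T(n) = Theta(n^5).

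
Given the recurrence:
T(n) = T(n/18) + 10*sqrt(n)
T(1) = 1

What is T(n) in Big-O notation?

Each level contributes sqrt(n/18^k). Geometric series with ratio 1/sqrt(18) < 1 sums to O(sqrt(n)).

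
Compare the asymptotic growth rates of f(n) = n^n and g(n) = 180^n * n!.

g(n) = 180^n * n! grows faster: by Stirling n! ~ sqrt(2 pi n)(n/e)^n, so 180^n n! / n^n ~ (180/e)^n sqrt(2 pi n) -> infinity since 180/e > 1.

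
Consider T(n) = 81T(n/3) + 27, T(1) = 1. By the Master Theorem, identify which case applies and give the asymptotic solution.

a=81, b=3, f(n)=27.
log_3(81) = 4 > 0.
Since f(n) = O(n^0) is polynomially smaller than n^4, Case 1 applies.
T(n) = Theta(n^4).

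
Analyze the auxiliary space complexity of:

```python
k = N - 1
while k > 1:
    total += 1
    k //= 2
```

Space complexity: O(1).
Only a constant amount of auxiliary storage is used; nothing grows with n.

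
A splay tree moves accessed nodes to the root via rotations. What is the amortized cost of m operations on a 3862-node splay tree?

Using a potential function Phi = sum of log(size of subtree) for each node, each splay operation has amortized cost O(log n) where n = 3862. Bad individual operations (O(n)) are offset by decreased potential.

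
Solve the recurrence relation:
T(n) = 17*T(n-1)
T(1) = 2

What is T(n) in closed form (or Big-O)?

Each step multiplies by 17. T(n) = T(1)*17^(n-1) = 2*17^(n-1).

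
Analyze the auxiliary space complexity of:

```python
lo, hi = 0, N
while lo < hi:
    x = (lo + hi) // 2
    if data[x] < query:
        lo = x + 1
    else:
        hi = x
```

Space complexity: O(1).
Only a constant amount of auxiliary storage is used; nothing grows with n.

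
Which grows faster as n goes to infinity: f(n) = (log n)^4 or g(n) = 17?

f(n) = (log n)^4 grows faster: any unbounded function dominates a constant.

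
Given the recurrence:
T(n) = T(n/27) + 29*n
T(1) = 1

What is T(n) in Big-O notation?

Geometric series: 29*n*(1 + 1/27 + 1/27^2 + ...) = O(n). T(n) = O(n).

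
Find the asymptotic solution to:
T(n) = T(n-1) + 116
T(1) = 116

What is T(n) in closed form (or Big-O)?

Unrolling: T(n) = T(n-1) + 116 = T(n-2) + 2*116 = ... = T(1) + (n-1)*116 = 116 + (n-1)*116 = 116n.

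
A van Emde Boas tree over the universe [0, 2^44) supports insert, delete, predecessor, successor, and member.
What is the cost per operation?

vEB recursively partitions [0, 17592186044416) into sqrt(u) clusters of size sqrt(u). Each operation recurses into either one cluster or the summary, never both: T(u) = T(sqrt(u)) + O(1) => T(u) = O(log log u) = O(log 44). This is worst-case, not just amortized.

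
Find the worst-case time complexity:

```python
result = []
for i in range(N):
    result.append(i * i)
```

Time complexity: O(n).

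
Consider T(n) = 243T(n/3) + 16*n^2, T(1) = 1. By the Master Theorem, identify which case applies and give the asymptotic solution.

a=243, b=3, f(n)=16*n^2.
log_3(243) = 5 > 2.
Since f(n) = O(n^2) is polynomially smaller than n^5, Case 1 applies.
T(n) = Theta(n^5).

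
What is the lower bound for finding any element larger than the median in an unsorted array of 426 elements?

To find an element larger than the median of 426 elements, we must see Omega(n) elements. Without seeing enough elements, an adversary can make any unseen element the median.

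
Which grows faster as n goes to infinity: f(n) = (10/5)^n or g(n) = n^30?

f(n) = (10/5)^n grows faster: (10/5)^n is exponential with base 10/5 > 1, dominating every polynomial.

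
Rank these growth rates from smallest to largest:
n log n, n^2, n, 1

Ordered by growth rate: 1 < n < n log n < n^2.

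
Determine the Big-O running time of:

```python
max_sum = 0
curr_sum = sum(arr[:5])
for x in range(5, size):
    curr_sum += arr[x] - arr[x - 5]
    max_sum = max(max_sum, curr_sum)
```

Time complexity: O(n).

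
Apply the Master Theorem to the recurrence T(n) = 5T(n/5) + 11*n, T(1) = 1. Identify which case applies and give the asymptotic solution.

a=5, b=5, f(n)=11*n.
log_5(5) = 1, so n^(log_b(a)) = n.
f(n) = Theta(n), so Case 2 applies.
T(n) = Theta(n log n).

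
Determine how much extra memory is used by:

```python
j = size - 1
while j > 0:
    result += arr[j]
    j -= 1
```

Space complexity: O(1).
Only a constant amount of auxiliary storage is used; nothing grows with n.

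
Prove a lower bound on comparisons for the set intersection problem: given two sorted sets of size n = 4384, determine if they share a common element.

For two sorted arrays of size n = 4384, any correct algorithm must examine Omega(n) elements. If fewer are examined, an adversary places a common element in an unexamined gap. A merge-based scan achieves O(n), so the bound is tight.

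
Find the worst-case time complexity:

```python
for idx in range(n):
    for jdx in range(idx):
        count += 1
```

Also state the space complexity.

Time complexity: O(n^2).
Space complexity: O(1).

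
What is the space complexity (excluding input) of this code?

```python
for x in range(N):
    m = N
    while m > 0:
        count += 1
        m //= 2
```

Space complexity: O(1).
Only a constant amount of auxiliary storage is used; nothing grows with n.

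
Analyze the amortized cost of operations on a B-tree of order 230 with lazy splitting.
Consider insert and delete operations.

In a B-tree of order 230, a node splits when it has 230 keys. With lazy splitting, we use potential Phi = number of full nodes + number of near-empty nodes. Each split costs O(1) but reduces potential. Between splits, at least 115 insertions must occur in that node. Amortized structural cost is O(1) per operation, plus O(log_230 n) traversal.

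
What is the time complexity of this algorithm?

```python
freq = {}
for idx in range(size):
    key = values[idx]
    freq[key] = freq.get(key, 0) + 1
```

Time complexity: O(n).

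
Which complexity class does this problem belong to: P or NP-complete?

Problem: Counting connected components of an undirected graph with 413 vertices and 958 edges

This problem is in P: BFS/DFS visits each vertex and edge once: O(V+E).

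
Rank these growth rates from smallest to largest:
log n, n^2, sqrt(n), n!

Ordered by growth rate: log n < sqrt(n) < n^2 < n!.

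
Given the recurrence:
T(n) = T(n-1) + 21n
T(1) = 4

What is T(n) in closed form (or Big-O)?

Unrolling: T(n) = 4 + 21*(2 + 3 + ... + n) = 4 + 21*(n(n+1)/2 - 1) = O(n^2).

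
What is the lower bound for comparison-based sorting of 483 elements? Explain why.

A comparison-based sorting algorithm corresponds to a decision tree. With 483! possible permutations, the tree has 483! leaves. The height is at least log_2(483!) = Omega(n log n) by Stirling's approximation.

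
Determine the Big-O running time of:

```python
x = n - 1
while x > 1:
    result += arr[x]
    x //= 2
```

Time complexity: O(log n).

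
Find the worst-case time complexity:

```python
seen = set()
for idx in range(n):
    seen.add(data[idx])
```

Time complexity: O(n).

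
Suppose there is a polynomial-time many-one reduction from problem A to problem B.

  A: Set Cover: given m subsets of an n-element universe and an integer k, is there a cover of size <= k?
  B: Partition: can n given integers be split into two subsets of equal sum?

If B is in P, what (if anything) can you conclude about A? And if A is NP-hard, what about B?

A poly-time reduction A <=_p B means any A-instance can be transformed to a B-instance in poly time.
If B is in P: compose the reduction with B's poly-time algorithm to solve A in poly time, so A is in P.
If A is NP-hard: every NP problem reduces to A, which reduces to B; composing reductions, every NP problem reduces to B, so B is NP-hard.
(Here in fact A is NP-complete and B is NP-complete.)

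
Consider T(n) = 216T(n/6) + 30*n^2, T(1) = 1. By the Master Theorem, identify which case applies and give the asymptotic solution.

a=216, b=6, f(n)=30*n^2.
log_6(216) = 3 > 2.
Since f(n) = O(n^2) is polynomially smaller than n^3, Case 1 applies.
T(n) = Theta(n^3).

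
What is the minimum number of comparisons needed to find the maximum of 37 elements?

Finding the maximum requires 36 comparisons. Each comparison eliminates exactly one candidate. With 37 candidates, we need 36 eliminations.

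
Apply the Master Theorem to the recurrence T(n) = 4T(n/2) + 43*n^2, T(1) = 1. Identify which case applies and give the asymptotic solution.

a=4, b=2, f(n)=43*n^2.
log_2(4) = 2, so n^(log_b(a)) = n^2.
f(n) = Theta(n^2), so Case 2 applies.
T(n) = Theta(n^2 log n).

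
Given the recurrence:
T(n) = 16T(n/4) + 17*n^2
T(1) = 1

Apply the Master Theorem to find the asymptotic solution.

a=16, b=4, f(n)=17*n^2. log_4(16) = 2. Case 2: T(n) = O(n^2 log n).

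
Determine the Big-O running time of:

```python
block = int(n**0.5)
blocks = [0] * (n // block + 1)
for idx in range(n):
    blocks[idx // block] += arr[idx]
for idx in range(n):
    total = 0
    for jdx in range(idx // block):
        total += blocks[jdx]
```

Time complexity: O(n * sqrt(n)).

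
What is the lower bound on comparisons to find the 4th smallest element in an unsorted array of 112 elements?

Finding the 4th smallest of 112 elements requires Omega(n) comparisons. Every element must participate in at least one comparison; otherwise it could be the 4th smallest.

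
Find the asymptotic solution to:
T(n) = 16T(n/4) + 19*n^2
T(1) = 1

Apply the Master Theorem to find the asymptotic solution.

a=16, b=4, f(n)=19*n^2. log_4(16) = 2. Case 2: T(n) = O(n^2 log n).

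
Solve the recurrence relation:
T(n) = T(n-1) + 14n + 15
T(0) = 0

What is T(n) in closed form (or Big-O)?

Dominant term in sum is 14*sum(i, i=1..n) = 14*n*(n+1)/2 = O(n^2).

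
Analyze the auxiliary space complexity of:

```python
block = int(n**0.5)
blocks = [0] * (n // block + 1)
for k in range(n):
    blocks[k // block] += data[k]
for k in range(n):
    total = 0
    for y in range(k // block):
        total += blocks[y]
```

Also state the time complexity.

Space complexity: O(sqrt(n)).
Storage scales with sqrt(n).
Time complexity: O(n * sqrt(n)).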